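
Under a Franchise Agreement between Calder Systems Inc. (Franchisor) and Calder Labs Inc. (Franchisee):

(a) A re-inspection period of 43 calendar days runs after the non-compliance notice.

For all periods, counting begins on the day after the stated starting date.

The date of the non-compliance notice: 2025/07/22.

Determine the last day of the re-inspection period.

2025/09/03

Adding 43 calendar days to 2025/07/22 gives 2025/09/03, which is the last day of the re-inspection period.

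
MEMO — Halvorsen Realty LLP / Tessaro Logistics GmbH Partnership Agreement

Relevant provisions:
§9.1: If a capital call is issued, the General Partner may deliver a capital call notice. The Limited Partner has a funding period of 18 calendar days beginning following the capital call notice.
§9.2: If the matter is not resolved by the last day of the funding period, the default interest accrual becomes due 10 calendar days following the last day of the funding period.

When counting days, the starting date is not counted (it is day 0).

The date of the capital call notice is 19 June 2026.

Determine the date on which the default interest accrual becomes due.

17 July 2026

Adding 18 calendar days to 19 June 2026 gives 7 July 2026, which is the last day of the funding period.
The date on which the default interest accrual becomes due: 10 calendar days after 7 July 2026 is 17 July 2026.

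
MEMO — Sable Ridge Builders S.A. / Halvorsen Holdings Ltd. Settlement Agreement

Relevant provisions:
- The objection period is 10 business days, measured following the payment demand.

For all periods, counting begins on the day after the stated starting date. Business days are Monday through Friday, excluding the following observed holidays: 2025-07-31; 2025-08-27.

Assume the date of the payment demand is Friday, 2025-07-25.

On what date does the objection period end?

2025-08-11

The last day of the objection period: 10 business days after Friday, 2025-07-25, skipping weekends and the listed holiday on Jul 31 — Jul 28, Jul 29, Jul 30, Aug 1, Aug 4, Aug 5, Aug 6, Aug 7, Aug 8, Aug 11 — lands on Monday, 2025-08-11.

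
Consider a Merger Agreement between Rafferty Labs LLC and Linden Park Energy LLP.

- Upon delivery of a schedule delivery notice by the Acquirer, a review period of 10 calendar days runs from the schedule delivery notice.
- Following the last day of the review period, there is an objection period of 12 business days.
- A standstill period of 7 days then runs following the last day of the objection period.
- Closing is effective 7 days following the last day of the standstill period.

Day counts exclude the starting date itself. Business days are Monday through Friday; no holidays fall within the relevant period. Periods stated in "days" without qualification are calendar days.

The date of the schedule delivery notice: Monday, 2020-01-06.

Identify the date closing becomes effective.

Adding 10 calendar days to 2020-01-06 gives 2020-01-16, which is the last day of the review period.
The last day of the objection period: counting 12 business days from Thursday, 2020-01-16 (Jan 17, Jan 20, Jan 21, Jan 22, …, Jan 30, Jan 31, Feb 3, skipping weekends) reaches Monday, 2020-02-03.
Adding 7 calendar days to 2020-02-03 gives 2020-02-10, which is the last day of the standstill period.
The date closing becomes effective: 7 calendar days after 2020-02-10 is 2020-02-17.

2020-02-17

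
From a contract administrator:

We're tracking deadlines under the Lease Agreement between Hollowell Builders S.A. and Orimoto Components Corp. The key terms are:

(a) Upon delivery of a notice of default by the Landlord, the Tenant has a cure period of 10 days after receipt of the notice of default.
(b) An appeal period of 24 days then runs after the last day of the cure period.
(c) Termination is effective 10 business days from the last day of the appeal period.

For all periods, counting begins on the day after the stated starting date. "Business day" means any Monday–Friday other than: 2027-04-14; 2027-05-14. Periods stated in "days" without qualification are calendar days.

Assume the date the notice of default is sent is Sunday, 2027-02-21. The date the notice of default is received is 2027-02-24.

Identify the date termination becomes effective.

2027-04-13

The last day of the cure period: 2027-02-24 + 10 days = 2027-03-06.
Adding 24 calendar days to 2027-03-06 gives 2027-03-30, which is the last day of the appeal period.
From Tuesday, 2027-03-30, 10 business days (Mar 31, Apr 1, Apr 2, Apr 5, Apr 6, Apr 7, Apr 8, Apr 9, Apr 12, Apr 13, skipping weekends) brings us to Tuesday, 2027-04-13, which is the date termination becomes effective.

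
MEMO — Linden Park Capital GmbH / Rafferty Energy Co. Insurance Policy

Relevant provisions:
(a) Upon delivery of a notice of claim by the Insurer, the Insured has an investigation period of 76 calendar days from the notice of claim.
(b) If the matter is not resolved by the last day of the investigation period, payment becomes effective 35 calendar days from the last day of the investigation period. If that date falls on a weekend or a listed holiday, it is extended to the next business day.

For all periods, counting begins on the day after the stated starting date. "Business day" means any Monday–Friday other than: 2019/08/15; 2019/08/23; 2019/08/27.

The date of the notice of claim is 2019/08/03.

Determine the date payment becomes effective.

2019/11/22

The last day of the investigation period: 76 calendar days after 2019/08/03 is 2019/10/18.
The date payment becomes effective: 35 calendar days after 2019/10/18 is 2019/11/22. 2019/11/22 is a Friday and is not a listed holiday, so no roll-forward applies.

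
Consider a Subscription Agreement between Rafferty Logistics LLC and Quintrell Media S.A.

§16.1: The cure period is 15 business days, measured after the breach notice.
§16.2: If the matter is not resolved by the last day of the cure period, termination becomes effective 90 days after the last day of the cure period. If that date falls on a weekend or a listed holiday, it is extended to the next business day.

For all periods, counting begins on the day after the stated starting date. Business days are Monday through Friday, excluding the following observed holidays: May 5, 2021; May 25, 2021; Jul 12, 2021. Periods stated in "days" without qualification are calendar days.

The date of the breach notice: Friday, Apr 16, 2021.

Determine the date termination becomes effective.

Aug 9, 2021

The last day of the cure period: 15 business days after Friday, Apr 16, 2021, skipping weekends and the listed holiday on May 5 — Apr 19, Apr 20, Apr 21, Apr 22, …, May 6, May 7, May 10 — lands on Monday, May 10, 2021.
The date termination becomes effective: May 10, 2021 + 90 days = Aug 8, 2021. That falls on a Sunday, so it rolls to the next business day, Monday, Aug 9, 2021.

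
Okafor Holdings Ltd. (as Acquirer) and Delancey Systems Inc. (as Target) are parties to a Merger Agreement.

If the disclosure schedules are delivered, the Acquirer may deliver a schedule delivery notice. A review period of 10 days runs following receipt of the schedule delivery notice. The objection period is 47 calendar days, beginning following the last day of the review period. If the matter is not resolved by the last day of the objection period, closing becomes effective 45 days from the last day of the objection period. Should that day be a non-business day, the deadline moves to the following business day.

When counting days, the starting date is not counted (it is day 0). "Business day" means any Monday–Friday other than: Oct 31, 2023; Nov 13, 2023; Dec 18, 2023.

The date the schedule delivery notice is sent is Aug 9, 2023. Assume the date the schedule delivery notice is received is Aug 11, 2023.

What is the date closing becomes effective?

The last day of the review period: Aug 11, 2023 + 10 days = Aug 21, 2023.
The last day of the objection period: 47 calendar days after Aug 21, 2023 is Oct 7, 2023.
The date closing becomes effective: Oct 7, 2023 + 45 days = Nov 21, 2023. Nov 21, 2023 is a Tuesday and is not a listed holiday, so no roll-forward applies.

Nov 21, 2023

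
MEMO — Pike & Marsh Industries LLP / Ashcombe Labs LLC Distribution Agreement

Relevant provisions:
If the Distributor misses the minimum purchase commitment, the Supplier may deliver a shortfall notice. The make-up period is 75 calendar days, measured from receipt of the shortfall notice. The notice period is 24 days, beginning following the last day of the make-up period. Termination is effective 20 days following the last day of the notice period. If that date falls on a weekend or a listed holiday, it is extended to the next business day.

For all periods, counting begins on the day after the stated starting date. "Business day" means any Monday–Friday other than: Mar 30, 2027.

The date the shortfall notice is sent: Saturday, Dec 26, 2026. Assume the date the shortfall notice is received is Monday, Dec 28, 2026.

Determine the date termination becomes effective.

Apr 26, 2027

Adding 75 calendar days to Dec 28, 2026 gives Mar 13, 2027, which is the last day of the make-up period.
Adding 24 calendar days to Mar 13, 2027 gives Apr 6, 2027, which is the last day of the notice period.
The date termination becomes effective: Apr 6, 2027 + 20 days = Apr 26, 2027. Apr 26, 2027 is a Monday and is not a listed holiday, so no roll-forward applies.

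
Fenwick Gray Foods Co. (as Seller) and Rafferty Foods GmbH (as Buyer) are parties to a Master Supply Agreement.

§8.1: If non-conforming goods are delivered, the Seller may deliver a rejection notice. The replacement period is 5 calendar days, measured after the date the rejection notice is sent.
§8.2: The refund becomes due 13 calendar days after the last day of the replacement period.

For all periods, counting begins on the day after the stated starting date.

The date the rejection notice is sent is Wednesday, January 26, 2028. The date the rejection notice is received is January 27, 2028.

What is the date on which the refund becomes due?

February 13, 2028

Adding 5 calendar days to January 26, 2028 gives January 31, 2028, which is the last day of the replacement period.
Adding 13 calendar days to January 31, 2028 gives February 13, 2028, which is the date on which the refund becomes due.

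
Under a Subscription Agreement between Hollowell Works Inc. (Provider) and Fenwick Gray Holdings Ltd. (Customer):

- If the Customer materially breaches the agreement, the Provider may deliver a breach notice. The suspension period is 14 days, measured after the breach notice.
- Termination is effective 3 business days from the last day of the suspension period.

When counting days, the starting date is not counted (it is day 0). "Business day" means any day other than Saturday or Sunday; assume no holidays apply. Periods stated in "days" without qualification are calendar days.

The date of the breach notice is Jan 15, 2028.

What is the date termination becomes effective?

Adding 14 calendar days to Jan 15, 2028 gives Jan 29, 2028, which is the last day of the suspension period.
From Saturday, Jan 29, 2028, 3 business days (Jan 31, Feb 1, Feb 2, skipping weekends) brings us to Wednesday, Feb 2, 2028, which is the date termination becomes effective.

Feb 2, 2028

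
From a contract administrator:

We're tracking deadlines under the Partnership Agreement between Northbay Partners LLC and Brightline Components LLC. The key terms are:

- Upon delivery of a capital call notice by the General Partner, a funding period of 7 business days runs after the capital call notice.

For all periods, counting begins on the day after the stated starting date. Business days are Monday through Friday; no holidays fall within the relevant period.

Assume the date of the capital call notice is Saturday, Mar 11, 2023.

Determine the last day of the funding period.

Mar 21, 2023

The last day of the funding period: counting 7 business days from Saturday, Mar 11, 2023 (Mar 13, Mar 14, Mar 15, Mar 16, Mar 17, Mar 20, Mar 21, skipping weekends) reaches Tuesday, Mar 21, 2023.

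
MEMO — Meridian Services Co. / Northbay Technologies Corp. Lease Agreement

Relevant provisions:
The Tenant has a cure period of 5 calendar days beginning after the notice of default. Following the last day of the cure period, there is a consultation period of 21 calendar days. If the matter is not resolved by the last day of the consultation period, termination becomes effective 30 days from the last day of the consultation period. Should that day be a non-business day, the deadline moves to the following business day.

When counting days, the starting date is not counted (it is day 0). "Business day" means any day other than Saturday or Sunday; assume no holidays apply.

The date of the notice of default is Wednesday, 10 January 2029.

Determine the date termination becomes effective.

Adding 5 calendar days to 10 January 2029 gives 15 January 2029, which is the last day of the cure period.
The last day of the consultation period: 21 calendar days after 15 January 2029 is 5 February 2029.
Adding 30 calendar days to 5 February 2029 gives 7 March 2029, which is the date termination becomes effective. 7 March 2029 is a Wednesday, so no roll-forward applies.

7 March 2029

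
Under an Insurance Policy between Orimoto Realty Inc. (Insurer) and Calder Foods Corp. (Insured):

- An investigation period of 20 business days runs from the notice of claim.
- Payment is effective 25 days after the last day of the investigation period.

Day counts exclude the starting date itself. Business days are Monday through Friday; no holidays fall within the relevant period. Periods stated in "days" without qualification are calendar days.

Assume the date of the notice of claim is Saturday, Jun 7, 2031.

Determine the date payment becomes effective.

Jul 29, 2031

From Saturday, Jun 7, 2031, 20 business days (Jun 9, Jun 10, Jun 11, Jun 12, …, Jul 2, Jul 3, Jul 4, skipping weekends) brings us to Friday, Jul 4, 2031, which is the last day of the investigation period.
The date payment becomes effective: Jul 4, 2031 + 25 days = Jul 29, 2031.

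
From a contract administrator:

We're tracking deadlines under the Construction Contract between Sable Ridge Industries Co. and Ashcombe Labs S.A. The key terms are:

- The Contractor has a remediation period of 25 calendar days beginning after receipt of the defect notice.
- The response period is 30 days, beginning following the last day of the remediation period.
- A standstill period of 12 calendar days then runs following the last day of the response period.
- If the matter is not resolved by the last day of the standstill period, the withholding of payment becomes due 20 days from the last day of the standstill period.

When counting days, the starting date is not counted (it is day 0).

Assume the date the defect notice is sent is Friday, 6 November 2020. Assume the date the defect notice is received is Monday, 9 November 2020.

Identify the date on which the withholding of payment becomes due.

4 February 2021

The last day of the remediation period: 25 calendar days after 9 November 2020 is 4 December 2020.
Adding 30 calendar days to 4 December 2020 gives 3 January 2021, which is the last day of the response period.
Adding 12 calendar days to 3 January 2021 gives 15 January 2021, which is the last day of the standstill period.
The date on which the withholding of payment becomes due: 20 calendar days after 15 January 2021 is 4 February 2021.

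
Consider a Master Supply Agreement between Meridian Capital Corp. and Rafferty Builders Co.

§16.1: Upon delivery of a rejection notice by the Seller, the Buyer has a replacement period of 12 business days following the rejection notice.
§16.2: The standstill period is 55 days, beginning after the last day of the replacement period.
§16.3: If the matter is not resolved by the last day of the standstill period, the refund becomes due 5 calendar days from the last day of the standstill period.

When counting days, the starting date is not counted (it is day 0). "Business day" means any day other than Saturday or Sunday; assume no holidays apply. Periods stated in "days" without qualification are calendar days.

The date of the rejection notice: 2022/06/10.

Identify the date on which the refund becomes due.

2022/08/27

From Friday, 2022/06/10, 12 business days (Jun 13, Jun 14, Jun 15, Jun 16, …, Jun 24, Jun 27, Jun 28, skipping weekends) brings us to Tuesday, 2022/06/28, which is the last day of the replacement period.
The last day of the standstill period: 55 calendar days after 2022/06/28 is 2022/08/22.
The date on which the refund becomes due: 5 calendar days after 2022/08/22 is 2022/08/27.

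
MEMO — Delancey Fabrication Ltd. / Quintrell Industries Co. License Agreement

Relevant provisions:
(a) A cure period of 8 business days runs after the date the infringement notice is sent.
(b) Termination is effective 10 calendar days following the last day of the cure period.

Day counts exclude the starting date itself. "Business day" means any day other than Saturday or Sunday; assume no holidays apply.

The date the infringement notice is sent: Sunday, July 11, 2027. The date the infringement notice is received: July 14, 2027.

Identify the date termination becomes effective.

From Sunday, July 11, 2027, 8 business days (Jul 12, Jul 13, Jul 14, Jul 15, Jul 16, Jul 19, Jul 20, Jul 21, skipping weekends) brings us to Wednesday, July 21, 2027, which is the last day of the cure period.
The date termination becomes effective: July 21, 2027 + 10 days = July 31, 2027.

July 31, 2027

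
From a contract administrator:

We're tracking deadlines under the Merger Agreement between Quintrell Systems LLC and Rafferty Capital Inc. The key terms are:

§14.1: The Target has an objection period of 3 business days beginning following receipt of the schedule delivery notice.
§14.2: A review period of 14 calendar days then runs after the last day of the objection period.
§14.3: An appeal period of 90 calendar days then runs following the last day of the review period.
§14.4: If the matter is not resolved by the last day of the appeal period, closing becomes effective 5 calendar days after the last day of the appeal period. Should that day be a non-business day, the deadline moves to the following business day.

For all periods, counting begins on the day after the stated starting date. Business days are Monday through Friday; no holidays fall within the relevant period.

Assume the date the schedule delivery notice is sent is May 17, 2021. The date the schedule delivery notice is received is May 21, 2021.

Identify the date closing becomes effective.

From Friday, May 21, 2021, 3 business days (May 24, May 25, May 26, skipping weekends) brings us to Wednesday, May 26, 2021, which is the last day of the objection period.
The last day of the review period: 14 calendar days after May 26, 2021 is June 9, 2021.
The last day of the appeal period: 90 calendar days after June 9, 2021 is September 7, 2021.
Adding 5 calendar days to September 7, 2021 gives September 12, 2021, which is the date closing becomes effective. That falls on a Sunday, so it rolls to the next business day, Monday, September 13, 2021.

September 13, 2021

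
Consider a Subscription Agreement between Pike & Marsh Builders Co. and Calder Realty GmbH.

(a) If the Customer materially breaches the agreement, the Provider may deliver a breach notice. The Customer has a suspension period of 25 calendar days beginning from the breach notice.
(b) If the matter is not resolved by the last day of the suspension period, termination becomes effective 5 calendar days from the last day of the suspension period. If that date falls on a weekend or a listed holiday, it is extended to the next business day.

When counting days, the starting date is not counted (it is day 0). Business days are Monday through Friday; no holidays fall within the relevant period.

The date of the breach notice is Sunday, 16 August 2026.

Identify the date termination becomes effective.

15 September 2026

The last day of the suspension period: 16 August 2026 + 25 days = 10 September 2026.
The date termination becomes effective: 10 September 2026 + 5 days = 15 September 2026. 15 September 2026 is a Tuesday, so no roll-forward applies.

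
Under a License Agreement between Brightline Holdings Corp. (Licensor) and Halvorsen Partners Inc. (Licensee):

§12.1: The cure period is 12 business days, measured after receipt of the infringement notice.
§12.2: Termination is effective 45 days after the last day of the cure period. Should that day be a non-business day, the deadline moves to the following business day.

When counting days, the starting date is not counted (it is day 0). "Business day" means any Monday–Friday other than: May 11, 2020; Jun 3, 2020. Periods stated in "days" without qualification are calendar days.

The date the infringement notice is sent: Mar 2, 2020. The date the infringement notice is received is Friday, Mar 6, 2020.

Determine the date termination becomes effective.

The last day of the cure period: counting 12 business days from Friday, Mar 6, 2020 (Mar 9, Mar 10, Mar 11, Mar 12, …, Mar 20, Mar 23, Mar 24, skipping weekends) reaches Tuesday, Mar 24, 2020.
Adding 45 calendar days to Mar 24, 2020 gives May 8, 2020, which is the date termination becomes effective. May 8, 2020 is a Friday and is not a listed holiday, so no roll-forward applies.

May 8, 2020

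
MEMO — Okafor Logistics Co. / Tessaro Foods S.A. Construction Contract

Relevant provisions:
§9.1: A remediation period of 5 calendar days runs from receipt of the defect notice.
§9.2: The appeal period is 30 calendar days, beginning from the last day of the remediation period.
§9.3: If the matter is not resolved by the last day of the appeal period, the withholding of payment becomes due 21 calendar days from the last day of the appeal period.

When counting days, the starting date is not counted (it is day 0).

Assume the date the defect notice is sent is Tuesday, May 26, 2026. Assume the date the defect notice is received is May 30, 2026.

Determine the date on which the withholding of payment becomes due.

Jul 25, 2026

Adding 5 calendar days to May 30, 2026 gives Jun 4, 2026, which is the last day of the remediation period.
The last day of the appeal period: 30 calendar days after Jun 4, 2026 is Jul 4, 2026.
The date on which the withholding of payment becomes due: Jul 4, 2026 + 21 days = Jul 25, 2026.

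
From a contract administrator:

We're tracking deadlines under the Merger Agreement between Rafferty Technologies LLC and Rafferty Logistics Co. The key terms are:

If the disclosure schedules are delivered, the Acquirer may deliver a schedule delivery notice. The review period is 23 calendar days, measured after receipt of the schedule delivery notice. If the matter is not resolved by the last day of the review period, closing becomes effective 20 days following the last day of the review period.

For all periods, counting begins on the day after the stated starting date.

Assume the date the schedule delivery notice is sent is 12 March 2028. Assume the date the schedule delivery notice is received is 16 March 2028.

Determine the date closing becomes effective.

28 April 2028

The last day of the review period: 16 March 2028 + 23 days = 8 April 2028.
The date closing becomes effective: 20 calendar days after 8 April 2028 is 28 April 2028.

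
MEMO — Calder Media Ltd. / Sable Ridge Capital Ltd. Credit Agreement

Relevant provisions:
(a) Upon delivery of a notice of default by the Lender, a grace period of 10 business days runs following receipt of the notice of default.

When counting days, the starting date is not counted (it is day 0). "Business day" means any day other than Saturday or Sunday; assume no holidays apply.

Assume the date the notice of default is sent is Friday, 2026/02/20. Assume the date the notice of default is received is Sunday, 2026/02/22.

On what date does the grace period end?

2026/03/06

From Sunday, 2026/02/22, 10 business days (Feb 23, Feb 24, Feb 25, Feb 26, Feb 27, Mar 2, Mar 3, Mar 4, Mar 5, Mar 6, skipping weekends) brings us to Friday, 2026/03/06, which is the last day of the grace period.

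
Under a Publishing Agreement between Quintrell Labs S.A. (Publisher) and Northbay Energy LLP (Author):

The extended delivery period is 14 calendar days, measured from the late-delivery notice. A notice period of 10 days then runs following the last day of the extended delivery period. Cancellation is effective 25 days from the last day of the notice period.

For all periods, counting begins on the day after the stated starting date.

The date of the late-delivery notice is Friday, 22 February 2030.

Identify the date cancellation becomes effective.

The last day of the extended delivery period: 14 calendar days after 22 February 2030 is 8 March 2030.
Adding 10 calendar days to 8 March 2030 gives 18 March 2030, which is the last day of the notice period.
The date cancellation becomes effective: 18 March 2030 + 25 days = 12 April 2030.

12 April 2030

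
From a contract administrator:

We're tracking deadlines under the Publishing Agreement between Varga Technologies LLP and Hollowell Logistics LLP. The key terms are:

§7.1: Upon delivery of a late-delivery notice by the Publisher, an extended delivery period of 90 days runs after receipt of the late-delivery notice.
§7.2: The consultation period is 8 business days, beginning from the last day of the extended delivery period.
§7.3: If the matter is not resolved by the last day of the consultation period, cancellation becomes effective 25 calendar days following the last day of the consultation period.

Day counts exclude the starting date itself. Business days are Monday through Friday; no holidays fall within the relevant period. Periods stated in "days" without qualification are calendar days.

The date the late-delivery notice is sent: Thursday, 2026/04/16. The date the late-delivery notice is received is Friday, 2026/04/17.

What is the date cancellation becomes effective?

2026/08/22

Adding 90 calendar days to 2026/04/17 gives 2026/07/16, which is the last day of the extended delivery period.
The last day of the consultation period: counting 8 business days from Thursday, 2026/07/16 (Jul 17, Jul 20, Jul 21, Jul 22, Jul 23, Jul 24, Jul 27, Jul 28, skipping weekends) reaches Tuesday, 2026/07/28.
Adding 25 calendar days to 2026/07/28 gives 2026/08/22, which is the date cancellation becomes effective.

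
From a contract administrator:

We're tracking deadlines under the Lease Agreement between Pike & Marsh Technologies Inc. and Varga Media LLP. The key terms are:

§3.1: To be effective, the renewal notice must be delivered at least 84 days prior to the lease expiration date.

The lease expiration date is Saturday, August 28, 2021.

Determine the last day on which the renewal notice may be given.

Counting back 84 calendar days from August 28, 2021 gives June 5, 2021.

June 5, 2021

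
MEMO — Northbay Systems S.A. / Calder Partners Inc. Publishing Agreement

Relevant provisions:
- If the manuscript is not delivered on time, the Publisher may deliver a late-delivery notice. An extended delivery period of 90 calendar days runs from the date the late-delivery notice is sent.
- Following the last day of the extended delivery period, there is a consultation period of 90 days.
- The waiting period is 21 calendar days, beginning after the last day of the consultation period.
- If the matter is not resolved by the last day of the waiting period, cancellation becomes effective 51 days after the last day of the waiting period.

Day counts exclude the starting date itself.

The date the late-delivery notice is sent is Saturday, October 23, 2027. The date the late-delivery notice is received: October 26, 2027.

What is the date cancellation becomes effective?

July 1, 2028

The last day of the extended delivery period: October 23, 2027 + 90 days = January 21, 2028.
The last day of the consultation period: 90 calendar days after January 21, 2028 is April 20, 2028.
Adding 21 calendar days to April 20, 2028 gives May 11, 2028, which is the last day of the waiting period.
The date cancellation becomes effective: 51 calendar days after May 11, 2028 is July 1, 2028.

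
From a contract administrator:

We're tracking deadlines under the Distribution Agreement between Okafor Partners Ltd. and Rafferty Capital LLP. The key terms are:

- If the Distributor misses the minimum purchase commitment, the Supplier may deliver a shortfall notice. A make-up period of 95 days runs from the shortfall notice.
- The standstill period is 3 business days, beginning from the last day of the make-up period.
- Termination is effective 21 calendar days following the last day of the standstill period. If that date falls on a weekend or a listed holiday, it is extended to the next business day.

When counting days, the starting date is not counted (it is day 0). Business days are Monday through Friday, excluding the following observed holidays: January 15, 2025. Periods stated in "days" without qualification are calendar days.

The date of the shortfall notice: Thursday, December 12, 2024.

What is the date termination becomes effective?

Adding 95 calendar days to December 12, 2024 gives March 17, 2025, which is the last day of the make-up period.
The last day of the standstill period: counting 3 business days from Monday, March 17, 2025 (Mar 18, Mar 19, Mar 20, skipping weekends) reaches Thursday, March 20, 2025.
Adding 21 calendar days to March 20, 2025 gives April 10, 2025, which is the date termination becomes effective. April 10, 2025 is a Thursday and is not a listed holiday, so no roll-forward applies.

April 10, 2025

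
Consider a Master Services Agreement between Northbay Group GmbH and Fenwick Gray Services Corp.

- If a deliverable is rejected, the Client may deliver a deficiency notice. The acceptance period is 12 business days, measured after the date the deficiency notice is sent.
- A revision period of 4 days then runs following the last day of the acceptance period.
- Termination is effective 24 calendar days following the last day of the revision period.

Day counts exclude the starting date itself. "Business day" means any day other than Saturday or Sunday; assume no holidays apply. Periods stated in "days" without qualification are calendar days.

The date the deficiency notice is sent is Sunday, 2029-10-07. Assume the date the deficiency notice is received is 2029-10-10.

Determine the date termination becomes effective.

From Sunday, 2029-10-07, 12 business days (Oct 8, Oct 9, Oct 10, Oct 11, …, Oct 19, Oct 22, Oct 23, skipping weekends) brings us to Tuesday, 2029-10-23, which is the last day of the acceptance period.
The last day of the revision period: 4 calendar days after 2029-10-23 is 2029-10-27.
The date termination becomes effective: 2029-10-27 + 24 days = 2029-11-20.

2029-11-20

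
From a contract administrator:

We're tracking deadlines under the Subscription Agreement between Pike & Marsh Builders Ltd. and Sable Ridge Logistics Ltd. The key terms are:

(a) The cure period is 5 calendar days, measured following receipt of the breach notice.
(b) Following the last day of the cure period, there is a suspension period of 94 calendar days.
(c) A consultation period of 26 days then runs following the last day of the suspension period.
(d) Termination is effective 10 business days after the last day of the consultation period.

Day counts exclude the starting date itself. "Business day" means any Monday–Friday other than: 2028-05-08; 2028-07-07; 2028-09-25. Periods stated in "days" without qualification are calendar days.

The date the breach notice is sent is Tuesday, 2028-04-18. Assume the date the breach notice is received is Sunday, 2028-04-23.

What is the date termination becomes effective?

The last day of the cure period: 5 calendar days after 2028-04-23 is 2028-04-28.
The last day of the suspension period: 2028-04-28 + 94 days = 2028-07-31.
The last day of the consultation period: 2028-07-31 + 26 days = 2028-08-26.
The date termination becomes effective: 10 business days after Saturday, 2028-08-26, skipping weekends — Aug 28, Aug 29, Aug 30, Aug 31, Sep 1, Sep 4, Sep 5, Sep 6, Sep 7, Sep 8 — lands on Friday, 2028-09-08.

2028-09-08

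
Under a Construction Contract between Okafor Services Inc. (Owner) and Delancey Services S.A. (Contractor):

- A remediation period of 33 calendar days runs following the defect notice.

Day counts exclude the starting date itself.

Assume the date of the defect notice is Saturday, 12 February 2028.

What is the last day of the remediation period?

The last day of the remediation period: 33 calendar days after 12 February 2028 is 16 March 2028.

16 March 2028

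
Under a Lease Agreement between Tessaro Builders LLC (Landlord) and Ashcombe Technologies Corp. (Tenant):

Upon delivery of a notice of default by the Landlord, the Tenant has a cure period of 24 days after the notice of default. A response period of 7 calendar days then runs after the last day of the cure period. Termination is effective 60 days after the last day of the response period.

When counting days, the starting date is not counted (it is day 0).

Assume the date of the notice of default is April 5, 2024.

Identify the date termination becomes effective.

Adding 24 calendar days to April 5, 2024 gives April 29, 2024, which is the last day of the cure period.
The last day of the response period: April 29, 2024 + 7 days = May 6, 2024.
Adding 60 calendar days to May 6, 2024 gives July 5, 2024, which is the date termination becomes effective.

July 5, 2024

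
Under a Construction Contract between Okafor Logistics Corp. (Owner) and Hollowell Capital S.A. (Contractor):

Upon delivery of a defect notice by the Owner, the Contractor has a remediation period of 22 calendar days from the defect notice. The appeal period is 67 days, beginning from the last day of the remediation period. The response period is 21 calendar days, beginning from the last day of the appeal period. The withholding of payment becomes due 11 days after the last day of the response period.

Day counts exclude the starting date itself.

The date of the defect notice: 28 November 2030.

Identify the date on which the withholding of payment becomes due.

29 March 2031

The last day of the remediation period: 28 November 2030 + 22 days = 20 December 2030.
The last day of the appeal period: 20 December 2030 + 67 days = 25 February 2031.
The last day of the response period: 25 February 2031 + 21 days = 18 March 2031.
The date on which the withholding of payment becomes due: 18 March 2031 + 11 days = 29 March 2031.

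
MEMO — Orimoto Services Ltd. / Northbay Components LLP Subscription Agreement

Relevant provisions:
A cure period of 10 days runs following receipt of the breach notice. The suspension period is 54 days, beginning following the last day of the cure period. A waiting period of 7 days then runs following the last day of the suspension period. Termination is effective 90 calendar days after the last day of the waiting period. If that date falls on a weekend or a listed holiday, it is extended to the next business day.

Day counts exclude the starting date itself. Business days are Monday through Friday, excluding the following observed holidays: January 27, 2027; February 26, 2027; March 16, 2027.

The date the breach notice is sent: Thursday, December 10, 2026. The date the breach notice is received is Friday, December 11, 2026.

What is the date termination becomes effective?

The last day of the cure period: 10 calendar days after December 11, 2026 is December 21, 2026.
Adding 54 calendar days to December 21, 2026 gives February 13, 2027, which is the last day of the suspension period.
Adding 7 calendar days to February 13, 2027 gives February 20, 2027, which is the last day of the waiting period.
The date termination becomes effective: 90 calendar days after February 20, 2027 is May 21, 2027. May 21, 2027 is a Friday and is not a listed holiday, so no roll-forward applies.

May 21, 2027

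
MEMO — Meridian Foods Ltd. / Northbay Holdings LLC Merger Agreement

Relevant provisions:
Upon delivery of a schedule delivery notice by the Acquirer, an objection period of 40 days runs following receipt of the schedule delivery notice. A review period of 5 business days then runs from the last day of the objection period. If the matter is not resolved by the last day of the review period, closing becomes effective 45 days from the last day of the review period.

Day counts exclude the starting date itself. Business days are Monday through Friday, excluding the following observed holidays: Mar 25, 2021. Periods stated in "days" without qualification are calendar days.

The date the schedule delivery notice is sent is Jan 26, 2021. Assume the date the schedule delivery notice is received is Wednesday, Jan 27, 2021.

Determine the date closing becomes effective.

The last day of the objection period: 40 calendar days after Jan 27, 2021 is Mar 8, 2021.
The last day of the review period: counting 5 business days from Monday, Mar 8, 2021 (Mar 9, Mar 10, Mar 11, Mar 12, Mar 15, skipping weekends) reaches Monday, Mar 15, 2021.
The date closing becomes effective: 45 calendar days after Mar 15, 2021 is Apr 29, 2021.

Apr 29, 2021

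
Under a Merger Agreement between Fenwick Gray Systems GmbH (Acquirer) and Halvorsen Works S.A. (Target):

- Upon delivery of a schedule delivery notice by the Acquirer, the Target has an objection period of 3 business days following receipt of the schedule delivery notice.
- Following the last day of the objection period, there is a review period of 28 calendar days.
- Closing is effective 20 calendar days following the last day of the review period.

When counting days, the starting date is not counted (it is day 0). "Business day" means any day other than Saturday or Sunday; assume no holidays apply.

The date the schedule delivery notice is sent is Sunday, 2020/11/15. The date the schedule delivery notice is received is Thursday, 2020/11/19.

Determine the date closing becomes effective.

The last day of the objection period: counting 3 business days from Thursday, 2020/11/19 (Nov 20, Nov 23, Nov 24, skipping weekends) reaches Tuesday, 2020/11/24.
The last day of the review period: 28 calendar days after 2020/11/24 is 2020/12/22.
The date closing becomes effective: 20 calendar days after 2020/12/22 is 2021/01/11.

2021/01/11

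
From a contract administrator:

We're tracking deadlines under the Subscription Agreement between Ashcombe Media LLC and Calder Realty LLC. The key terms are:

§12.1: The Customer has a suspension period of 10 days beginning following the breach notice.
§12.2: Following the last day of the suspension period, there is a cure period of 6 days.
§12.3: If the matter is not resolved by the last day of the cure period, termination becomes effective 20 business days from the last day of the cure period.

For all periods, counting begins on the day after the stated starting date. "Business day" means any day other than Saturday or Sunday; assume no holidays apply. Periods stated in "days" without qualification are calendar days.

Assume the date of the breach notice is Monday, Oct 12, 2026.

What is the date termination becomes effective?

Nov 25, 2026

The last day of the suspension period: 10 calendar days after Oct 12, 2026 is Oct 22, 2026.
Adding 6 calendar days to Oct 22, 2026 gives Oct 28, 2026, which is the last day of the cure period.
The date termination becomes effective: 20 business days after Wednesday, Oct 28, 2026, skipping weekends — Oct 29, Oct 30, Nov 2, Nov 3, …, Nov 23, Nov 24, Nov 25 — lands on Wednesday, Nov 25, 2026.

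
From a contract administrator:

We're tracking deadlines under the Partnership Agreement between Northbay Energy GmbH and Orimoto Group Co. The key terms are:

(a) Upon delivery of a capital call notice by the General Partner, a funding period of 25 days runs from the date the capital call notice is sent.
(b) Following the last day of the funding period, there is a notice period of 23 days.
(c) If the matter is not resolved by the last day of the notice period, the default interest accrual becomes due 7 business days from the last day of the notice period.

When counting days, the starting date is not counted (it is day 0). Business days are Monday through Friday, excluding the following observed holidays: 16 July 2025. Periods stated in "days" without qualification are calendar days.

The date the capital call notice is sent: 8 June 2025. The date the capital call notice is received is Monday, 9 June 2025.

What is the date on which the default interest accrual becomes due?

5 August 2025

The last day of the funding period: 8 June 2025 + 25 days = 3 July 2025.
The last day of the notice period: 23 calendar days after 3 July 2025 is 26 July 2025.
The date on which the default interest accrual becomes due: 7 business days after Saturday, 26 July 2025, skipping weekends — Jul 28, Jul 29, Jul 30, Jul 31, Aug 1, Aug 4, Aug 5 — lands on Tuesday, 5 August 2025.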